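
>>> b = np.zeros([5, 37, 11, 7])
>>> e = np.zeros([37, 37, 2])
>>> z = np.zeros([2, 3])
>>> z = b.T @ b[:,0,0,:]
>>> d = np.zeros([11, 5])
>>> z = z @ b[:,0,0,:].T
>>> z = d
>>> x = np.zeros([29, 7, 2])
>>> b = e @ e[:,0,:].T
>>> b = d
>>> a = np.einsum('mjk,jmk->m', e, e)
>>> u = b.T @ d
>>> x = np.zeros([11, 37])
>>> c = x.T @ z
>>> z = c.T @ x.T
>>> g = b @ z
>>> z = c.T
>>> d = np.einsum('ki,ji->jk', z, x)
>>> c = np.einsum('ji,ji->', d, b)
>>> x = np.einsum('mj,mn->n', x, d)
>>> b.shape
(11, 5)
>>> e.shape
(37, 37, 2)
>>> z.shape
(5, 37)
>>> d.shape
(11, 5)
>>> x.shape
(5,)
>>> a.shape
(37,)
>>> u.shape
(5, 5)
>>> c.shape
()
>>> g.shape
(11, 11)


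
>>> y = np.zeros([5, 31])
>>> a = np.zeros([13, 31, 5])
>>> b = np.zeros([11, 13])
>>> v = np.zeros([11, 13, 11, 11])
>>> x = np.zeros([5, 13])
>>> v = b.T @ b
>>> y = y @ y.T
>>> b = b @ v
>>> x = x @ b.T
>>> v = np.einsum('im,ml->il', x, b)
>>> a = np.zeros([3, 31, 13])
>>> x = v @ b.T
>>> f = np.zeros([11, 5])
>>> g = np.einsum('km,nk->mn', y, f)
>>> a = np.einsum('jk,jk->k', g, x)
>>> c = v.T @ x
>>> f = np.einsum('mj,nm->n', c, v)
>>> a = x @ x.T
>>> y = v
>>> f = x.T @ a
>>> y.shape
(5, 13)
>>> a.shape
(5, 5)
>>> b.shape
(11, 13)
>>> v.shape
(5, 13)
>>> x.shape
(5, 11)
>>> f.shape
(11, 5)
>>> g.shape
(5, 11)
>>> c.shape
(13, 11)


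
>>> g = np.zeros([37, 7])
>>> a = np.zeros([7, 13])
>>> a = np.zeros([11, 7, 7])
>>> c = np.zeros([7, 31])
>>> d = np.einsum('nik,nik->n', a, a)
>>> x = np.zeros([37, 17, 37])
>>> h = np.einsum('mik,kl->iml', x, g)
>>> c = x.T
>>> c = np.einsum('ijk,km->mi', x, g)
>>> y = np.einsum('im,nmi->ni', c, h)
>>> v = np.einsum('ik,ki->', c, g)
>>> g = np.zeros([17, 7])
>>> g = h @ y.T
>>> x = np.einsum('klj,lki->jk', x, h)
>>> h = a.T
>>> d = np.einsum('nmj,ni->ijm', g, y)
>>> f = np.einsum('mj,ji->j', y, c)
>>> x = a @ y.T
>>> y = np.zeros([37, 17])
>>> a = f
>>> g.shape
(17, 37, 17)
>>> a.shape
(7,)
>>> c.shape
(7, 37)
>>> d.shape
(7, 17, 37)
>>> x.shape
(11, 7, 17)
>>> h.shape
(7, 7, 11)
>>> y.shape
(37, 17)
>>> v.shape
()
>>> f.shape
(7,)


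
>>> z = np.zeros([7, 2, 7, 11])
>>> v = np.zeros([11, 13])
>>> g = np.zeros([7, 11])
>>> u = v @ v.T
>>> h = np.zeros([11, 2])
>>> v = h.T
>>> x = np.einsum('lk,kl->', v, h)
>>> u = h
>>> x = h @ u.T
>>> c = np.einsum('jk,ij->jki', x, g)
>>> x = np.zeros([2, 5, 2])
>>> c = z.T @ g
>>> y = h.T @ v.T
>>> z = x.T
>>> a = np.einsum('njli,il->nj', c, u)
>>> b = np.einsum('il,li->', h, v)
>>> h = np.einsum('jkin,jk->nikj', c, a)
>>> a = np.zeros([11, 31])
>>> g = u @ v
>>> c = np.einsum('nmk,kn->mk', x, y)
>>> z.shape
(2, 5, 2)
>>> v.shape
(2, 11)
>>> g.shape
(11, 11)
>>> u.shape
(11, 2)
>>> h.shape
(11, 2, 7, 11)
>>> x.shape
(2, 5, 2)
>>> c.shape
(5, 2)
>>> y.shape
(2, 2)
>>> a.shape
(11, 31)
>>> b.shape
()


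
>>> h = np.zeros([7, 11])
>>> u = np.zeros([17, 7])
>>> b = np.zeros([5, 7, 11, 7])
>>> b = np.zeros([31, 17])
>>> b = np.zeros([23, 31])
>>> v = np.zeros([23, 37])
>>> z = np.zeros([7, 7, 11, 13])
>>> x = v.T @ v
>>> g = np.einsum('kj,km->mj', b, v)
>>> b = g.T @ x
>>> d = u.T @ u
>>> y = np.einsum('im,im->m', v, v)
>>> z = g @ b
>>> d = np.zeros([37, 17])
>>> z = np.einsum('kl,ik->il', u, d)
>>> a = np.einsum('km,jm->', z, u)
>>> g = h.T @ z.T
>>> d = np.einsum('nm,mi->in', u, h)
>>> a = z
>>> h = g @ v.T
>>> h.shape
(11, 23)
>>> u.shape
(17, 7)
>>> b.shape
(31, 37)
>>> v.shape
(23, 37)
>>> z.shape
(37, 7)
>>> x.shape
(37, 37)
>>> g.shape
(11, 37)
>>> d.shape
(11, 17)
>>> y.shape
(37,)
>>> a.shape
(37, 7)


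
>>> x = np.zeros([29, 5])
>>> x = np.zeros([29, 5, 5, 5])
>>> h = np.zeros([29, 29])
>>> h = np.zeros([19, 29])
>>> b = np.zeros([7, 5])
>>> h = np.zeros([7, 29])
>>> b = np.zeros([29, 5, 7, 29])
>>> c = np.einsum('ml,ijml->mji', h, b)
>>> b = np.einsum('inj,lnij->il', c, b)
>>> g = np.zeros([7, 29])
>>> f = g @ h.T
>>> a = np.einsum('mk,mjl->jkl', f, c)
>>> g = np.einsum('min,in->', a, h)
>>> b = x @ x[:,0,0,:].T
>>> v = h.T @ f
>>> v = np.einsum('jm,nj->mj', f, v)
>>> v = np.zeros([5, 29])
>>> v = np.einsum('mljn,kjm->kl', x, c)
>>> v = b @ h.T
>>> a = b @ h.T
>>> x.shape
(29, 5, 5, 5)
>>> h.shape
(7, 29)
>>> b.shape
(29, 5, 5, 29)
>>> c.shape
(7, 5, 29)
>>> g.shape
()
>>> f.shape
(7, 7)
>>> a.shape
(29, 5, 5, 7)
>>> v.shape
(29, 5, 5, 7)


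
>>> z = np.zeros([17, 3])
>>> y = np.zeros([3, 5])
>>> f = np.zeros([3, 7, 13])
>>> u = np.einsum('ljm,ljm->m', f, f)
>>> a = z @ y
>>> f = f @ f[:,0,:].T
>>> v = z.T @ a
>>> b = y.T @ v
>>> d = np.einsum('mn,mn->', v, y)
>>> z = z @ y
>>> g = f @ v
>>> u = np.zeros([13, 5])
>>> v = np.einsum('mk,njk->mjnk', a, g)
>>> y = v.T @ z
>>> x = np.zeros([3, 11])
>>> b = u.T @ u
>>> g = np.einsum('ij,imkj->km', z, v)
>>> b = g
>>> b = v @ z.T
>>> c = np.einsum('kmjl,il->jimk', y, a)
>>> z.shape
(17, 5)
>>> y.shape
(5, 3, 7, 5)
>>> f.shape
(3, 7, 3)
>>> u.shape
(13, 5)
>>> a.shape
(17, 5)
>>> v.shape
(17, 7, 3, 5)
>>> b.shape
(17, 7, 3, 17)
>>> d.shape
()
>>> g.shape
(3, 7)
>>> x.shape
(3, 11)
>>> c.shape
(7, 17, 3, 5)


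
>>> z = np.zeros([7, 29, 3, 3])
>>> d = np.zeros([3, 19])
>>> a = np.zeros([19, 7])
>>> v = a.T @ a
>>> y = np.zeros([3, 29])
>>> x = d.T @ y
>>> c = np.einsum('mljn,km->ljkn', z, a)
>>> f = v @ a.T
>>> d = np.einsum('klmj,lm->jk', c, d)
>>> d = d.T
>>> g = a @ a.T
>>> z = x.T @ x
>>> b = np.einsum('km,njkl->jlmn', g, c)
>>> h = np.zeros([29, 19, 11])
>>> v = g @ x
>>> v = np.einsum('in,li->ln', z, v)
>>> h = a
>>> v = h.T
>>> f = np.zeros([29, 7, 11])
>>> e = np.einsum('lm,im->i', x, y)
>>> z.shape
(29, 29)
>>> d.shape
(29, 3)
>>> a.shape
(19, 7)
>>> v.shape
(7, 19)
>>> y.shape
(3, 29)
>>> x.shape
(19, 29)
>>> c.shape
(29, 3, 19, 3)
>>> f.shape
(29, 7, 11)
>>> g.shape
(19, 19)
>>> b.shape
(3, 3, 19, 29)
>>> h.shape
(19, 7)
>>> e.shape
(3,)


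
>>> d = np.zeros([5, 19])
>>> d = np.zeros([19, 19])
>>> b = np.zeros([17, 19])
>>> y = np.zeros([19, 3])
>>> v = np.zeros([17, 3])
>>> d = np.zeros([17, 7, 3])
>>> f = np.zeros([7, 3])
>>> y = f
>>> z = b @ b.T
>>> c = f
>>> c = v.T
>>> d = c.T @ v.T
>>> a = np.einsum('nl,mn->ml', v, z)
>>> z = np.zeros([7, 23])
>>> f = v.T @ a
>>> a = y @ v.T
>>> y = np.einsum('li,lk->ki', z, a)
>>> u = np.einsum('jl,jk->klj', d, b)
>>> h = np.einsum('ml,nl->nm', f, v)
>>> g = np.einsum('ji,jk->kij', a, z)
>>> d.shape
(17, 17)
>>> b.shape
(17, 19)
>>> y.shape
(17, 23)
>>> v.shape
(17, 3)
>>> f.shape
(3, 3)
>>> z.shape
(7, 23)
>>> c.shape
(3, 17)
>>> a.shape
(7, 17)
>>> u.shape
(19, 17, 17)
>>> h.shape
(17, 3)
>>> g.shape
(23, 17, 7)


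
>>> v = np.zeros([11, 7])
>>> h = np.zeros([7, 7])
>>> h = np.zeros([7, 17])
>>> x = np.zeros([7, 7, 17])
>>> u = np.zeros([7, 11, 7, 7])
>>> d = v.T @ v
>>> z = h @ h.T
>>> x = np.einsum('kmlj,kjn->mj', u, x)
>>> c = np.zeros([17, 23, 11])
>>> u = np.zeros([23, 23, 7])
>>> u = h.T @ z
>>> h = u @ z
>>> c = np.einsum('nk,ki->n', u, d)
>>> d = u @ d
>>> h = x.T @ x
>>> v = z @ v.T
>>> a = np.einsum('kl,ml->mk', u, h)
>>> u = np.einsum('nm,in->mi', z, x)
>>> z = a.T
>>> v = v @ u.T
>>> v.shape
(7, 7)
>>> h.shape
(7, 7)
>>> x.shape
(11, 7)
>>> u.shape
(7, 11)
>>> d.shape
(17, 7)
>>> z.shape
(17, 7)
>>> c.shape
(17,)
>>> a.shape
(7, 17)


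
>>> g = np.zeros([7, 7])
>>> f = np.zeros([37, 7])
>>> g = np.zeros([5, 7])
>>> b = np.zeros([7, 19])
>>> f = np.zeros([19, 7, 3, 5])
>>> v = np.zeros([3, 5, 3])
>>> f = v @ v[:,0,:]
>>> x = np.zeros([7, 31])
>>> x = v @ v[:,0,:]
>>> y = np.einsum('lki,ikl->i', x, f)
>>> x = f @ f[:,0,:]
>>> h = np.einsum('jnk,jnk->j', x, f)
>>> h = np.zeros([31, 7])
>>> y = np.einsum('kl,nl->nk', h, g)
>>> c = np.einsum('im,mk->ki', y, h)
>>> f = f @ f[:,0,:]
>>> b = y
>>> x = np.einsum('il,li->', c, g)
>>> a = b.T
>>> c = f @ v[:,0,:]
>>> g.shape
(5, 7)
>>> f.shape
(3, 5, 3)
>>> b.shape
(5, 31)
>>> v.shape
(3, 5, 3)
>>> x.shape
()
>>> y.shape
(5, 31)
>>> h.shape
(31, 7)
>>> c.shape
(3, 5, 3)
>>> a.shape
(31, 5)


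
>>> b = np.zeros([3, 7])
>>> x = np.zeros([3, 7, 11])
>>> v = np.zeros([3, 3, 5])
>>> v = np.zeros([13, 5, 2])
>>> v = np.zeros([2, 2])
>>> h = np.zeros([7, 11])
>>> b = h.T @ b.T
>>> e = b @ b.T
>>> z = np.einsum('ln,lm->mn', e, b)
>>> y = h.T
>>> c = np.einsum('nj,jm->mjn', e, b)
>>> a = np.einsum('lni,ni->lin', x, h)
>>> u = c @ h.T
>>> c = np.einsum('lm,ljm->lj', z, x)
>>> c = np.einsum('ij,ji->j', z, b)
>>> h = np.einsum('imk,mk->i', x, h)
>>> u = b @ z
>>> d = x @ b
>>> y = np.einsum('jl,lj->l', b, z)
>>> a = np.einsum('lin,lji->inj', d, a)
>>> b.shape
(11, 3)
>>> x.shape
(3, 7, 11)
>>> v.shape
(2, 2)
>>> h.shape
(3,)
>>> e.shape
(11, 11)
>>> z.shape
(3, 11)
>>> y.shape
(3,)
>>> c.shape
(11,)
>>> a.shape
(7, 3, 11)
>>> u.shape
(11, 11)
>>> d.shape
(3, 7, 3)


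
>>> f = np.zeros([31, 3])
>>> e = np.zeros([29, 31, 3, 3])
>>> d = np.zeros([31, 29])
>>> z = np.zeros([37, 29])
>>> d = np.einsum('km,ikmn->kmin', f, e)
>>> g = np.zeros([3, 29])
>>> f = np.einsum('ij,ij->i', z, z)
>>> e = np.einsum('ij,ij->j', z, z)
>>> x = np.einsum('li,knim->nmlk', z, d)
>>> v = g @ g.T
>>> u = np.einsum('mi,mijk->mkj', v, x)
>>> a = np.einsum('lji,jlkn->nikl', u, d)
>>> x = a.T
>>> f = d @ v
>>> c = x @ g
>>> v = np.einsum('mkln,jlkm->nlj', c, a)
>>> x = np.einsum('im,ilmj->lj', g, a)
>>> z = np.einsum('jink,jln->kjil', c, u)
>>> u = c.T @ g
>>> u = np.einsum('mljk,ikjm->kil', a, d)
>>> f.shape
(31, 3, 29, 3)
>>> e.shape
(29,)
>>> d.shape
(31, 3, 29, 3)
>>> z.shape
(29, 3, 29, 31)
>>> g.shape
(3, 29)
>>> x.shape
(37, 3)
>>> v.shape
(29, 37, 3)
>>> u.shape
(3, 31, 37)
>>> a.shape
(3, 37, 29, 3)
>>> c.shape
(3, 29, 37, 29)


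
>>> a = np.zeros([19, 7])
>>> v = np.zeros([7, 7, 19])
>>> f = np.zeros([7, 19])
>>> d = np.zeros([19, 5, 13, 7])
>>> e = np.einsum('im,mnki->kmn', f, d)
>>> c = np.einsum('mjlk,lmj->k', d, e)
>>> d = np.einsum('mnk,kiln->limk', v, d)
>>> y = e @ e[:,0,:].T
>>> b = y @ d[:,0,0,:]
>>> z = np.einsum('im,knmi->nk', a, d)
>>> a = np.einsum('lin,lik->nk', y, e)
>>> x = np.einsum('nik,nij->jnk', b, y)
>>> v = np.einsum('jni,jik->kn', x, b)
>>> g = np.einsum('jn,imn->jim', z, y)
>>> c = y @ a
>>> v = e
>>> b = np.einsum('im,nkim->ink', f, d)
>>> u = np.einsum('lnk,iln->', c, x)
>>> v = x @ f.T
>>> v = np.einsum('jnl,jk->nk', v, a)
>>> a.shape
(13, 5)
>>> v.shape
(13, 5)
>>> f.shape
(7, 19)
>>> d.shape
(13, 5, 7, 19)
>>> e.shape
(13, 19, 5)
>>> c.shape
(13, 19, 5)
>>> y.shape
(13, 19, 13)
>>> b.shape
(7, 13, 5)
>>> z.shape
(5, 13)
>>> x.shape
(13, 13, 19)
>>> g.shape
(5, 13, 19)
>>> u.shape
()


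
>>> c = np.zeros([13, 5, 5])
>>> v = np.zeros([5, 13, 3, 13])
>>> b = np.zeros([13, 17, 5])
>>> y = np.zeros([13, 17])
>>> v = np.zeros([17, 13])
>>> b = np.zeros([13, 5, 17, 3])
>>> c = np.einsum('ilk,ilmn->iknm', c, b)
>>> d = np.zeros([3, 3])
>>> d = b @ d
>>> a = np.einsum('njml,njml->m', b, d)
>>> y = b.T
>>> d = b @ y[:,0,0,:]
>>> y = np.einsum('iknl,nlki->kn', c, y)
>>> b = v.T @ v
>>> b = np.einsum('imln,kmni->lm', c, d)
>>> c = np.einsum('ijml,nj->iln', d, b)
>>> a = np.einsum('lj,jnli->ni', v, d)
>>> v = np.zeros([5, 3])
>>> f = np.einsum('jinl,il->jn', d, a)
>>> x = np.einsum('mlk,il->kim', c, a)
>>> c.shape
(13, 13, 3)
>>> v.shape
(5, 3)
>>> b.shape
(3, 5)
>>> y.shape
(5, 3)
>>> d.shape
(13, 5, 17, 13)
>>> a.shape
(5, 13)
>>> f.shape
(13, 17)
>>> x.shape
(3, 5, 13)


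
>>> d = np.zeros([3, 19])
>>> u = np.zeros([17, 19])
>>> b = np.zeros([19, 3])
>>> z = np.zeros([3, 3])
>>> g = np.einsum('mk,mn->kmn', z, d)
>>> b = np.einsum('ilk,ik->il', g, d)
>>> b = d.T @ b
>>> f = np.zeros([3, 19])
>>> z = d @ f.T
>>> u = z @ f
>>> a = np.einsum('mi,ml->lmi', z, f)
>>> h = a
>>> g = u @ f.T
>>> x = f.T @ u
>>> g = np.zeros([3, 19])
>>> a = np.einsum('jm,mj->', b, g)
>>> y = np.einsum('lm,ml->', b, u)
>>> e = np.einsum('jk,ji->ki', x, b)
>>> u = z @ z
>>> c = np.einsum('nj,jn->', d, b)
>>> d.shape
(3, 19)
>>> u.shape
(3, 3)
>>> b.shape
(19, 3)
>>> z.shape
(3, 3)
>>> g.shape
(3, 19)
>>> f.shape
(3, 19)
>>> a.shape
()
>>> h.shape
(19, 3, 3)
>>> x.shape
(19, 19)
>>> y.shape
()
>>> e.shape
(19, 3)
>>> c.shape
()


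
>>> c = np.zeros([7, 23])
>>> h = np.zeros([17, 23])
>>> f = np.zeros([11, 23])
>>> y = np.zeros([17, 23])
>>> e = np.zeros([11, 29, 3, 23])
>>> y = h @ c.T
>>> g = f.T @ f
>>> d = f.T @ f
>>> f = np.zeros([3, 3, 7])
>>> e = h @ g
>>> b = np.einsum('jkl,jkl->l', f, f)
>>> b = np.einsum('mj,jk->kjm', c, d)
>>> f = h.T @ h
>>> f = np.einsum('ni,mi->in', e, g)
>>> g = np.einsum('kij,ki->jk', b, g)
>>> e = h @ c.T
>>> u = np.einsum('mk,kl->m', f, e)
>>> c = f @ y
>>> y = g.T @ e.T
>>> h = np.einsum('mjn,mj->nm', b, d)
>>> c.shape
(23, 7)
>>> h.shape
(7, 23)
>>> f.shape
(23, 17)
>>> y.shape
(23, 17)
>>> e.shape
(17, 7)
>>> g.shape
(7, 23)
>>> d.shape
(23, 23)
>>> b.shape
(23, 23, 7)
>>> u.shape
(23,)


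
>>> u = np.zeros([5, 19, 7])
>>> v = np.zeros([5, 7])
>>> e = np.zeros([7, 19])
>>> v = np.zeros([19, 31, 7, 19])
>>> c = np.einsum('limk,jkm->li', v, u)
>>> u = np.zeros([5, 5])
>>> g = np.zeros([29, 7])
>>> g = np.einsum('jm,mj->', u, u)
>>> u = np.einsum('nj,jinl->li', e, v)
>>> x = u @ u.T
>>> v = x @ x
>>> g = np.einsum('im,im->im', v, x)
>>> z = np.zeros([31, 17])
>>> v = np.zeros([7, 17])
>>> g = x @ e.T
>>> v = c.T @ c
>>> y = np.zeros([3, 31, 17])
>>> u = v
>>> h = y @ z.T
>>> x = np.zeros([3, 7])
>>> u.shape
(31, 31)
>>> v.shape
(31, 31)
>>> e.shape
(7, 19)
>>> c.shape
(19, 31)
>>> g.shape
(19, 7)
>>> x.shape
(3, 7)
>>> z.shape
(31, 17)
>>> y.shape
(3, 31, 17)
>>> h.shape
(3, 31, 31)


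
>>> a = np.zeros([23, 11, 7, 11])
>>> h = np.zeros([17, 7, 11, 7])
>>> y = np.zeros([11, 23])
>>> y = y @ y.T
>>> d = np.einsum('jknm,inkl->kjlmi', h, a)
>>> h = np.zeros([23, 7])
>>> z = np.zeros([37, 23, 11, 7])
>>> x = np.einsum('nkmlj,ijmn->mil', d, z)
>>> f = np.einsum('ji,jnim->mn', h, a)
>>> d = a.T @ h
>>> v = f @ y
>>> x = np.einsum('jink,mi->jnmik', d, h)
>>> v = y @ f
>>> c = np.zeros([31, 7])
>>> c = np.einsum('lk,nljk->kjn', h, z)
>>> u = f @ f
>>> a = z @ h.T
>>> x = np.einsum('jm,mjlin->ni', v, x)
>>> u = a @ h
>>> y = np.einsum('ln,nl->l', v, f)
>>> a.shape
(37, 23, 11, 23)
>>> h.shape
(23, 7)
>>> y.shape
(11,)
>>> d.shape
(11, 7, 11, 7)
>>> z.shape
(37, 23, 11, 7)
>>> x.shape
(7, 7)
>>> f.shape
(11, 11)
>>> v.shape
(11, 11)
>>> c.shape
(7, 11, 37)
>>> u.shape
(37, 23, 11, 7)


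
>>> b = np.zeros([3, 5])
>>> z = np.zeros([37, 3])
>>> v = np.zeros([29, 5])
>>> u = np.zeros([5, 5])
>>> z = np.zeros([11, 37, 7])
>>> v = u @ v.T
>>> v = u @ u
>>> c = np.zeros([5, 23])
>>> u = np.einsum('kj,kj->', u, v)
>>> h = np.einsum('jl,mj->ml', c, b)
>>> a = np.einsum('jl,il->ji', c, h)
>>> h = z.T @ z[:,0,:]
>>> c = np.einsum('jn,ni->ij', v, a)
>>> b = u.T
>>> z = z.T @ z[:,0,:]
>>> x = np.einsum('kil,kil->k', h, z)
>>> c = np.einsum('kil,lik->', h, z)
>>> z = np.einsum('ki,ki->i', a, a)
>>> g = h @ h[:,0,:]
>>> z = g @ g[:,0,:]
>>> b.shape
()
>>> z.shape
(7, 37, 7)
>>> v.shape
(5, 5)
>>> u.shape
()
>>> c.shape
()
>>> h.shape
(7, 37, 7)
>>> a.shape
(5, 3)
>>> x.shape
(7,)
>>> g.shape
(7, 37, 7)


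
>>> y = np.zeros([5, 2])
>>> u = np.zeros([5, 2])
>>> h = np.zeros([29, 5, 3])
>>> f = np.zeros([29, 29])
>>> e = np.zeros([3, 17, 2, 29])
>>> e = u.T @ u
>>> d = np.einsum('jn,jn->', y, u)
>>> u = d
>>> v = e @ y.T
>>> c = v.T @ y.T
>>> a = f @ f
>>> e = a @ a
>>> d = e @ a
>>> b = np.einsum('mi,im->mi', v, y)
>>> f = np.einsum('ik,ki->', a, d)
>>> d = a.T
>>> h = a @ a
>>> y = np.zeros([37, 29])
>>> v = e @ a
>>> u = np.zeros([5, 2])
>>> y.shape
(37, 29)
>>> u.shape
(5, 2)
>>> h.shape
(29, 29)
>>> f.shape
()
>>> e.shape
(29, 29)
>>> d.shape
(29, 29)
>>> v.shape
(29, 29)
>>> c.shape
(5, 5)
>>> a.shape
(29, 29)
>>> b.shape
(2, 5)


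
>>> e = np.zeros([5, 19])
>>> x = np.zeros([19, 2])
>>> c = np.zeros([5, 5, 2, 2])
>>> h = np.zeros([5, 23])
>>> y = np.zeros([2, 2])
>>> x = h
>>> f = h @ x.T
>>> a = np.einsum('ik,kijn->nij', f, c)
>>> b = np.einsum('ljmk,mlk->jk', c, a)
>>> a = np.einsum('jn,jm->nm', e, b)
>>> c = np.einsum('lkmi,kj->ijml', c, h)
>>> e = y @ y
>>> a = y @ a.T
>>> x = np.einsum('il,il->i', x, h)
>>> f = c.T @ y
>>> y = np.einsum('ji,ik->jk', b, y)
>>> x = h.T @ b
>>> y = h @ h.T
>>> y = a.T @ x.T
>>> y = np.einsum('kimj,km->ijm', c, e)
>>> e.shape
(2, 2)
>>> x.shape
(23, 2)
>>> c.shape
(2, 23, 2, 5)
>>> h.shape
(5, 23)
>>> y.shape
(23, 5, 2)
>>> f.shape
(5, 2, 23, 2)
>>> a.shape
(2, 19)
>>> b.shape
(5, 2)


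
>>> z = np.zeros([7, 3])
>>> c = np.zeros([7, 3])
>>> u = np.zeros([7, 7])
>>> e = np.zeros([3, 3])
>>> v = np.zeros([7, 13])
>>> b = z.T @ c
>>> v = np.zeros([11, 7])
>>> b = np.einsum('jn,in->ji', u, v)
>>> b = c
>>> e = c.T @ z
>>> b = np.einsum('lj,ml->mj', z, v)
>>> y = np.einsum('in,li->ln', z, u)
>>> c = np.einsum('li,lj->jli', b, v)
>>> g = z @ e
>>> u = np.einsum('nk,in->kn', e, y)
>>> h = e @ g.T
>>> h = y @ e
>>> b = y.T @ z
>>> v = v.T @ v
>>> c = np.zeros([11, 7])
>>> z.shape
(7, 3)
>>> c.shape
(11, 7)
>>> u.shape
(3, 3)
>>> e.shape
(3, 3)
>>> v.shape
(7, 7)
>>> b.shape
(3, 3)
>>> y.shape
(7, 3)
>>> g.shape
(7, 3)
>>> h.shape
(7, 3)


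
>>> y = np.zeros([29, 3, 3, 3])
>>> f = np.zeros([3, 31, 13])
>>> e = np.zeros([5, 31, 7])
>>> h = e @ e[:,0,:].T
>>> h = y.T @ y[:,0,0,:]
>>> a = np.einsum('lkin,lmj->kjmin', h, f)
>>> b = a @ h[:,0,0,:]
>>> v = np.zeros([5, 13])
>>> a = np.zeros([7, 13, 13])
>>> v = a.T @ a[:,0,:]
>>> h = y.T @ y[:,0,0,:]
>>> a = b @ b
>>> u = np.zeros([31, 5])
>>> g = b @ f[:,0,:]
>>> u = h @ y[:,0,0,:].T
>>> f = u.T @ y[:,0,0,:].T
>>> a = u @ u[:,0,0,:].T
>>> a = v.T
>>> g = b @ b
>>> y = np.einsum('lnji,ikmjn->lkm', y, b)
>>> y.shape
(29, 13, 31)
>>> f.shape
(29, 3, 3, 29)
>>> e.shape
(5, 31, 7)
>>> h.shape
(3, 3, 3, 3)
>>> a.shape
(13, 13, 13)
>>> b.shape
(3, 13, 31, 3, 3)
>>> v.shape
(13, 13, 13)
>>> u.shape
(3, 3, 3, 29)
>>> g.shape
(3, 13, 31, 3, 3)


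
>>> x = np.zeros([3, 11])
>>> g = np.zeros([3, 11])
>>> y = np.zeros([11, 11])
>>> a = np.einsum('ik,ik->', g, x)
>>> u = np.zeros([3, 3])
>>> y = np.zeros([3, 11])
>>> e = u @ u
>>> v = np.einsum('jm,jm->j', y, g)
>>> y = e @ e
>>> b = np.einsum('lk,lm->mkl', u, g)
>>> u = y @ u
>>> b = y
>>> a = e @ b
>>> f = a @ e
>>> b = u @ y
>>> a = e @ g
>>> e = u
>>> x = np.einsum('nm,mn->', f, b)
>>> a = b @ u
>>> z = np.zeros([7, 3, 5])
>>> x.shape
()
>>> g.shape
(3, 11)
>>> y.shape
(3, 3)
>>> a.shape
(3, 3)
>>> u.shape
(3, 3)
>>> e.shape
(3, 3)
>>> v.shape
(3,)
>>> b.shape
(3, 3)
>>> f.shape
(3, 3)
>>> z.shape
(7, 3, 5)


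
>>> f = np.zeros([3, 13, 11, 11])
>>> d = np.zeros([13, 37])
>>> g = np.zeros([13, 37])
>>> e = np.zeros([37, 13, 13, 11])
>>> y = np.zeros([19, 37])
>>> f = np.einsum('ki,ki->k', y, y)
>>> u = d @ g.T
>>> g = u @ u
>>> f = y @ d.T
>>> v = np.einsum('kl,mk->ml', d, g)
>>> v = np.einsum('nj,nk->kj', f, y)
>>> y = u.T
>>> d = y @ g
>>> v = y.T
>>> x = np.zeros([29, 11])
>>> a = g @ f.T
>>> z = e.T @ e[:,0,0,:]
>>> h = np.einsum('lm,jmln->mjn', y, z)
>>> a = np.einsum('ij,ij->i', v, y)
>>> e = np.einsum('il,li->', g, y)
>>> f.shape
(19, 13)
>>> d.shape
(13, 13)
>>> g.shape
(13, 13)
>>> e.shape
()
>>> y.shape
(13, 13)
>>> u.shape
(13, 13)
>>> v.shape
(13, 13)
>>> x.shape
(29, 11)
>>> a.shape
(13,)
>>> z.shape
(11, 13, 13, 11)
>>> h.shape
(13, 11, 11)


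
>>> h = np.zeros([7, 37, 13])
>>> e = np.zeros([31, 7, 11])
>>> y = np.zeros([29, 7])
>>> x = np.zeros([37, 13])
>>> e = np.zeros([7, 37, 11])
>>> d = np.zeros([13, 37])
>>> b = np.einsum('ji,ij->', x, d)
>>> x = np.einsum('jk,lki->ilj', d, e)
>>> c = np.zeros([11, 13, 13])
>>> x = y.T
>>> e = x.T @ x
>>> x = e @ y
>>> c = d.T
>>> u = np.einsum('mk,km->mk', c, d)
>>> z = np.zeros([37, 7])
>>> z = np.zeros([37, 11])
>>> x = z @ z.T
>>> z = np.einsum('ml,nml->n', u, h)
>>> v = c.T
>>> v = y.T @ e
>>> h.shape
(7, 37, 13)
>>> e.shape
(29, 29)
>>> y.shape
(29, 7)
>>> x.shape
(37, 37)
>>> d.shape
(13, 37)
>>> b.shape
()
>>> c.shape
(37, 13)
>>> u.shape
(37, 13)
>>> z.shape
(7,)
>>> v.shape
(7, 29)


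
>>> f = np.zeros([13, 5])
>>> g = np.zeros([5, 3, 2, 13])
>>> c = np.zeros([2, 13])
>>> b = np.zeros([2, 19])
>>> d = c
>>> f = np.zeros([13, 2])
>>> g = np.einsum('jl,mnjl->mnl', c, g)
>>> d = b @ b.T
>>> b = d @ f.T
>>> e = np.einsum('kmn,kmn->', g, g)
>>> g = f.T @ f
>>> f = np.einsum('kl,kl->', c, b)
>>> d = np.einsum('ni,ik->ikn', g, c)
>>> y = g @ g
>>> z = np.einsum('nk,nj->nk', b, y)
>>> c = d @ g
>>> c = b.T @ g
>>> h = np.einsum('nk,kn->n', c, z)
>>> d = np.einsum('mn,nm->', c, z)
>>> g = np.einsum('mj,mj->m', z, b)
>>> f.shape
()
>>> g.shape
(2,)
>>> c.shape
(13, 2)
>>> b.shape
(2, 13)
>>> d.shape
()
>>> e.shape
()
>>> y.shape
(2, 2)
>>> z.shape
(2, 13)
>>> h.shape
(13,)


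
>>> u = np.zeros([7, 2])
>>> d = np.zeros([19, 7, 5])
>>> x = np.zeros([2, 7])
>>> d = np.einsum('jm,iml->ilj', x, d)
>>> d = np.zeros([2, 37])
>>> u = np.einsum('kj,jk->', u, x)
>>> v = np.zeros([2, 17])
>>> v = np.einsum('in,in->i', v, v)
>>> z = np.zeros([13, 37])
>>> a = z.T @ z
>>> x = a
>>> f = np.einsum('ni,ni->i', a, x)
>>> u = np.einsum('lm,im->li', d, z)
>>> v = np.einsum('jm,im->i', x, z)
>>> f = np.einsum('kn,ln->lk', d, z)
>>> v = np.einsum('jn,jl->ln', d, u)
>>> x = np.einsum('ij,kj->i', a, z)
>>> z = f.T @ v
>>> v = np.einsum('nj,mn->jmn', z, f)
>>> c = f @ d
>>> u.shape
(2, 13)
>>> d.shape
(2, 37)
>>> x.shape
(37,)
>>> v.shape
(37, 13, 2)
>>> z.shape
(2, 37)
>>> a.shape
(37, 37)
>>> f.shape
(13, 2)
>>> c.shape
(13, 37)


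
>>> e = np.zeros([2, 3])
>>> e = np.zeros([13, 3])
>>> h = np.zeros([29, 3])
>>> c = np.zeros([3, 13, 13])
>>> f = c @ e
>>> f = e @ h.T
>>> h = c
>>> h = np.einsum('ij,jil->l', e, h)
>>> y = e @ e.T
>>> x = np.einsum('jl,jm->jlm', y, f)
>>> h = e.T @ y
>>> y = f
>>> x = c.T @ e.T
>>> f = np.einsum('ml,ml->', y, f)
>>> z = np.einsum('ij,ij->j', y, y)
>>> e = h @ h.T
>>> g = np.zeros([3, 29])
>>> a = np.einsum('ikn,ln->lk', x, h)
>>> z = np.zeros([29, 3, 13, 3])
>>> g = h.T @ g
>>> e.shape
(3, 3)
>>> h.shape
(3, 13)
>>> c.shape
(3, 13, 13)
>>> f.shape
()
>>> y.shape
(13, 29)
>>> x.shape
(13, 13, 13)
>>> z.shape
(29, 3, 13, 3)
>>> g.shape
(13, 29)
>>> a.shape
(3, 13)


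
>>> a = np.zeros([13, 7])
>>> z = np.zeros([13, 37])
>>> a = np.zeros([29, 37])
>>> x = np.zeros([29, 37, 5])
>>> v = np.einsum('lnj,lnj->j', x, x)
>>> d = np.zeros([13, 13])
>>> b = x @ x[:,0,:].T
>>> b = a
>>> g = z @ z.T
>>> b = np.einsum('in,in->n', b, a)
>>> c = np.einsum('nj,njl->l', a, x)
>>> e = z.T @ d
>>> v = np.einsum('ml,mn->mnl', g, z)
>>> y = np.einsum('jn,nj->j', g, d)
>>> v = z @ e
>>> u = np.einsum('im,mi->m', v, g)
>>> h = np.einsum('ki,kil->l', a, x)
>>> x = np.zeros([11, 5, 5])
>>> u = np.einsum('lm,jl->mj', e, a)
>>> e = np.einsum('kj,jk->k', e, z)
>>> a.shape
(29, 37)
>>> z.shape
(13, 37)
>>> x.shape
(11, 5, 5)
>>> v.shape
(13, 13)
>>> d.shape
(13, 13)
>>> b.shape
(37,)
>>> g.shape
(13, 13)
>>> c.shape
(5,)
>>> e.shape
(37,)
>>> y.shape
(13,)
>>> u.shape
(13, 29)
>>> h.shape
(5,)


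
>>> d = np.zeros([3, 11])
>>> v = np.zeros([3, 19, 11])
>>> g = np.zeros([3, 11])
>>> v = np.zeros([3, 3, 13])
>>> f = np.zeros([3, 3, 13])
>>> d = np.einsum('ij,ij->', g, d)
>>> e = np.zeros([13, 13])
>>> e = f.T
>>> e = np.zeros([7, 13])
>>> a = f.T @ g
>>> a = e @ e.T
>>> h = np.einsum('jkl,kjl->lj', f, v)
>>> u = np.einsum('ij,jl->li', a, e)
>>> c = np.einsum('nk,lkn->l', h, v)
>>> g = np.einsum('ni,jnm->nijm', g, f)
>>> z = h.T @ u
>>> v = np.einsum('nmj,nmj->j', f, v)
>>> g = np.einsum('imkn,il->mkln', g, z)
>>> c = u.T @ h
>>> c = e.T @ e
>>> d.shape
()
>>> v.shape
(13,)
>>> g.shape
(11, 3, 7, 13)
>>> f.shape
(3, 3, 13)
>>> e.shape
(7, 13)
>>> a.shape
(7, 7)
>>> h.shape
(13, 3)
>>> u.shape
(13, 7)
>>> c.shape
(13, 13)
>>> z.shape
(3, 7)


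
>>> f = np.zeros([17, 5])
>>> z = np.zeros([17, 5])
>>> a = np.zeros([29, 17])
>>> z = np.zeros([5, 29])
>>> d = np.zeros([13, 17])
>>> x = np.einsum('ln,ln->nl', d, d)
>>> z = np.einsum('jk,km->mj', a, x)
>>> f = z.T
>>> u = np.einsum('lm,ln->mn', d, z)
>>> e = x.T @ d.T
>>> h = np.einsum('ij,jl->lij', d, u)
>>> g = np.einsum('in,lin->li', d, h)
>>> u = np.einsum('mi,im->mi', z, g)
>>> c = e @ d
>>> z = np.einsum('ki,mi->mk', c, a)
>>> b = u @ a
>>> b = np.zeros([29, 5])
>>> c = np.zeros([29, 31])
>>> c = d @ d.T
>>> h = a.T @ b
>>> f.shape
(29, 13)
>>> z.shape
(29, 13)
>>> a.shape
(29, 17)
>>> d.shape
(13, 17)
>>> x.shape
(17, 13)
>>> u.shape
(13, 29)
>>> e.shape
(13, 13)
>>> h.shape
(17, 5)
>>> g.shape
(29, 13)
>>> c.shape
(13, 13)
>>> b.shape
(29, 5)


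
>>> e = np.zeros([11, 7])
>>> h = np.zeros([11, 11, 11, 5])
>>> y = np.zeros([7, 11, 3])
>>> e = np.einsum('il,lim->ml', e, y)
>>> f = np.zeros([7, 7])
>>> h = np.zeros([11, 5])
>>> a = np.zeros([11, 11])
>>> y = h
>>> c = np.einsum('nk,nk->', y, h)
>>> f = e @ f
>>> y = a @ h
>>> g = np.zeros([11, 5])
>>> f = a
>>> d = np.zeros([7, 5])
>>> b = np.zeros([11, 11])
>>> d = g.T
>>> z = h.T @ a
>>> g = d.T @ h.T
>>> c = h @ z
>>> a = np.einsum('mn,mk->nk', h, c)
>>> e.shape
(3, 7)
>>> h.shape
(11, 5)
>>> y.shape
(11, 5)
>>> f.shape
(11, 11)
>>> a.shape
(5, 11)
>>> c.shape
(11, 11)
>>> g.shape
(11, 11)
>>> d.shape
(5, 11)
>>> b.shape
(11, 11)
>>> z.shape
(5, 11)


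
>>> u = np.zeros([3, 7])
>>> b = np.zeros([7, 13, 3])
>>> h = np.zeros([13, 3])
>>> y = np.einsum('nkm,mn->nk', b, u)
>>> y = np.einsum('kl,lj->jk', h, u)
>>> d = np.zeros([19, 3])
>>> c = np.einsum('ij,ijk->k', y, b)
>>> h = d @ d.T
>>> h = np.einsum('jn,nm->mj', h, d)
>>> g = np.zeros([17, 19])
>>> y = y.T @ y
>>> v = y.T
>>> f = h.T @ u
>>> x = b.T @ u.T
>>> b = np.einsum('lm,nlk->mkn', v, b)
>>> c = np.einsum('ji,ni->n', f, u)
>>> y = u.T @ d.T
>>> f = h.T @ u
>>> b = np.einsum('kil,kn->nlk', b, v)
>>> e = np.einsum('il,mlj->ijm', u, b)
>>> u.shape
(3, 7)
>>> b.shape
(13, 7, 13)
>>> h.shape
(3, 19)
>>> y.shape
(7, 19)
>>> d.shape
(19, 3)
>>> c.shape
(3,)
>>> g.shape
(17, 19)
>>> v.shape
(13, 13)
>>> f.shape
(19, 7)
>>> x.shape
(3, 13, 3)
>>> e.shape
(3, 13, 13)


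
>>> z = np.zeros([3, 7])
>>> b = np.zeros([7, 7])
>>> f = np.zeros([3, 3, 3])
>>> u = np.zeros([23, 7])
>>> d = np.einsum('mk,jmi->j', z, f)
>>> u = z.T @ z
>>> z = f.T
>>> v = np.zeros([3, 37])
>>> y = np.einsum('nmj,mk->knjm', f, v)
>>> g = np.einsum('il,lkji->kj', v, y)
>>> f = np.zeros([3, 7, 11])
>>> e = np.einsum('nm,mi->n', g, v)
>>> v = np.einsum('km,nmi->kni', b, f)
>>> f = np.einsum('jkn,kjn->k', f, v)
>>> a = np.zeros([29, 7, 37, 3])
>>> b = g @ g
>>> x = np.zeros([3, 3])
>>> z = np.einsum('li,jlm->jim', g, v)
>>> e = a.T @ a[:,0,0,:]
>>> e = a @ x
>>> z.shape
(7, 3, 11)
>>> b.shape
(3, 3)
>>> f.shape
(7,)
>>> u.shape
(7, 7)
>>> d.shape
(3,)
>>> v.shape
(7, 3, 11)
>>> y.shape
(37, 3, 3, 3)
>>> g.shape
(3, 3)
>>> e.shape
(29, 7, 37, 3)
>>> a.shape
(29, 7, 37, 3)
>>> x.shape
(3, 3)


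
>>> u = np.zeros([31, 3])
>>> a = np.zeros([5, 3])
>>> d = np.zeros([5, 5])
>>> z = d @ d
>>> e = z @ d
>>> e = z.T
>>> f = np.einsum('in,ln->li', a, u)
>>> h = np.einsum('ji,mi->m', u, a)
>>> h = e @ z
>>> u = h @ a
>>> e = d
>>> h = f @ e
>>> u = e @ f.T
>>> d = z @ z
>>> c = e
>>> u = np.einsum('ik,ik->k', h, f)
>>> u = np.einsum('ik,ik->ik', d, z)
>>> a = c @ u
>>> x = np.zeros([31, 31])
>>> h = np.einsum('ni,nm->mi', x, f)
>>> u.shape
(5, 5)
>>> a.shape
(5, 5)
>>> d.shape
(5, 5)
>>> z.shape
(5, 5)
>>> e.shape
(5, 5)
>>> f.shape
(31, 5)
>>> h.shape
(5, 31)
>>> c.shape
(5, 5)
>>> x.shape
(31, 31)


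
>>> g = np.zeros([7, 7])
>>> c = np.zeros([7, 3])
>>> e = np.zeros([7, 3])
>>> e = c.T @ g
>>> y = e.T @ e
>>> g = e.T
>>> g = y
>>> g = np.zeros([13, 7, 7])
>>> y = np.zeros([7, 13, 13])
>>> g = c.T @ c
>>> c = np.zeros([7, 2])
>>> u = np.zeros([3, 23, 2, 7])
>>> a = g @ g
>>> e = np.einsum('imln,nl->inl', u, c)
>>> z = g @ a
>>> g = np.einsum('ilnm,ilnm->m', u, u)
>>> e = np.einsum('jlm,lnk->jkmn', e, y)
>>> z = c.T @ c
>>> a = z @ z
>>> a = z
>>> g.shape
(7,)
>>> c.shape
(7, 2)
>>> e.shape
(3, 13, 2, 13)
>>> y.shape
(7, 13, 13)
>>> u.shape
(3, 23, 2, 7)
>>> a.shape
(2, 2)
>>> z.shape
(2, 2)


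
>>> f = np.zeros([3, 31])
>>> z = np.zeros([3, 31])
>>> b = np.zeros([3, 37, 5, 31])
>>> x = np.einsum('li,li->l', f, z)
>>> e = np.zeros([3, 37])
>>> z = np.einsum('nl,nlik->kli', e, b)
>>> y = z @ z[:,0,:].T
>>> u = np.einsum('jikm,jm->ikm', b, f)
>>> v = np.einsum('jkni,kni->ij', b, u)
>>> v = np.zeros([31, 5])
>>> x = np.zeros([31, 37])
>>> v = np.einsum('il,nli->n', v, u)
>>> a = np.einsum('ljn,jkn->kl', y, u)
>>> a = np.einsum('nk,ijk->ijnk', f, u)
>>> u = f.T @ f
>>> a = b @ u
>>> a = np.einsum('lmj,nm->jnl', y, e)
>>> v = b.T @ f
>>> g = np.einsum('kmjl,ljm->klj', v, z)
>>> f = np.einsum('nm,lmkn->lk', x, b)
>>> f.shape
(3, 5)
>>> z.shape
(31, 37, 5)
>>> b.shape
(3, 37, 5, 31)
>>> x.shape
(31, 37)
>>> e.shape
(3, 37)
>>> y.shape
(31, 37, 31)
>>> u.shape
(31, 31)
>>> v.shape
(31, 5, 37, 31)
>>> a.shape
(31, 3, 31)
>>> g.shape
(31, 31, 37)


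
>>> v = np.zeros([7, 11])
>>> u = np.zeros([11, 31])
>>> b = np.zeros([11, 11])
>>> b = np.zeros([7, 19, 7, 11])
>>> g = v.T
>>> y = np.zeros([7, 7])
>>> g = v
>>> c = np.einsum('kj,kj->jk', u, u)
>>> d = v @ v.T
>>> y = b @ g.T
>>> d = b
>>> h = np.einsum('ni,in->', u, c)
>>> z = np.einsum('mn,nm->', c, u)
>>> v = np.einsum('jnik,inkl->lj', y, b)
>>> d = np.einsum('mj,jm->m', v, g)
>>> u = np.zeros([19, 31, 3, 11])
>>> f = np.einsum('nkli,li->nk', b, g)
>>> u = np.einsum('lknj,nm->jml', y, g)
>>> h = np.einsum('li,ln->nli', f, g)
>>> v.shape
(11, 7)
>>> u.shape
(7, 11, 7)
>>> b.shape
(7, 19, 7, 11)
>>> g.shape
(7, 11)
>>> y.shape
(7, 19, 7, 7)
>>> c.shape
(31, 11)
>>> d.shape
(11,)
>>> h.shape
(11, 7, 19)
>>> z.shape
()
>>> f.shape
(7, 19)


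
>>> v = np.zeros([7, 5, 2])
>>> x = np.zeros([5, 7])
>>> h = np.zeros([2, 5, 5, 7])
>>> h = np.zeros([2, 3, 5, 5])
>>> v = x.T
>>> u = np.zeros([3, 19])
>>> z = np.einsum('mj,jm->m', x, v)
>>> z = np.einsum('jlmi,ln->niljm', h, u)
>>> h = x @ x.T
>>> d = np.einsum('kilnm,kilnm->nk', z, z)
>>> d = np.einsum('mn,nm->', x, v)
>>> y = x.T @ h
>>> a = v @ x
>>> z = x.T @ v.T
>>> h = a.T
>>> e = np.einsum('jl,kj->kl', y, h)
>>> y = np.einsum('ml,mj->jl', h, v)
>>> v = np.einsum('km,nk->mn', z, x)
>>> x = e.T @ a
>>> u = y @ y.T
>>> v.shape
(7, 5)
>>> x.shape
(5, 7)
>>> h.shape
(7, 7)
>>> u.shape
(5, 5)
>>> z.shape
(7, 7)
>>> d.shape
()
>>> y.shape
(5, 7)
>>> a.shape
(7, 7)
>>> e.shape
(7, 5)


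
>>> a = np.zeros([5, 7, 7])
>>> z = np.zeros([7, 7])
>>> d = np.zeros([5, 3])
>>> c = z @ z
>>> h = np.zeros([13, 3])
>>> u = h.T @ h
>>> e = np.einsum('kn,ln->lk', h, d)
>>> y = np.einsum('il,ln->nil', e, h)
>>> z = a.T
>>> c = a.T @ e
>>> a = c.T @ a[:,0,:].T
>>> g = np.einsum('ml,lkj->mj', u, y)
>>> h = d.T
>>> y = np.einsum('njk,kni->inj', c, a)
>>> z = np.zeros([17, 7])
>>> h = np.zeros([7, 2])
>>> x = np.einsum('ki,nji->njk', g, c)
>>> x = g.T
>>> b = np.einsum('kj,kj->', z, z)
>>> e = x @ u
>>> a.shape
(13, 7, 5)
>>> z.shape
(17, 7)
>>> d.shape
(5, 3)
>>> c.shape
(7, 7, 13)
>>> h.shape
(7, 2)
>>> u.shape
(3, 3)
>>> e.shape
(13, 3)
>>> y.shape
(5, 7, 7)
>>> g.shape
(3, 13)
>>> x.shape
(13, 3)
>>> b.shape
()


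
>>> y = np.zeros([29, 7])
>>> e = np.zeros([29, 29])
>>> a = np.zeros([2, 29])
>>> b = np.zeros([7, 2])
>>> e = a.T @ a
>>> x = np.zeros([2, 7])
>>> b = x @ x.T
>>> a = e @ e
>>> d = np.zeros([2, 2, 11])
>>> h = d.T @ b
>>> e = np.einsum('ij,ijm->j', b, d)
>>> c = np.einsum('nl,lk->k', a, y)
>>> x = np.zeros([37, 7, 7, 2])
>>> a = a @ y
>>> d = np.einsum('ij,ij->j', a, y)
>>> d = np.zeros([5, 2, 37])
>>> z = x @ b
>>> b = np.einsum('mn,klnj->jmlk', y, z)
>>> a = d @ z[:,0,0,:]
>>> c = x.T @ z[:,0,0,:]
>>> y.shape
(29, 7)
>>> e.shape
(2,)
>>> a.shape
(5, 2, 2)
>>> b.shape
(2, 29, 7, 37)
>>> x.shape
(37, 7, 7, 2)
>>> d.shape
(5, 2, 37)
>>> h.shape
(11, 2, 2)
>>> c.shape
(2, 7, 7, 2)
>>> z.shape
(37, 7, 7, 2)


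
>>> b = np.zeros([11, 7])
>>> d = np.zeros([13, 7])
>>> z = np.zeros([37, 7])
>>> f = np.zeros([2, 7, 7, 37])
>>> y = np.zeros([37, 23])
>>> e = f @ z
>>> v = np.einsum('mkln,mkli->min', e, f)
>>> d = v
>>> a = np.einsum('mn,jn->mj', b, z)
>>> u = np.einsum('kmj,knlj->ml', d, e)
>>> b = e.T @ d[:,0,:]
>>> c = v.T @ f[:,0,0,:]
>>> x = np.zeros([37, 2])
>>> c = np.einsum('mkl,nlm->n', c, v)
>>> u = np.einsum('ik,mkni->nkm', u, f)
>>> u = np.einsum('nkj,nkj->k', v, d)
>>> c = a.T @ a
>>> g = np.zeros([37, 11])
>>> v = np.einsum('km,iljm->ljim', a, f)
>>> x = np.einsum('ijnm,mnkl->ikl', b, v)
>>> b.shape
(7, 7, 7, 7)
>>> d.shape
(2, 37, 7)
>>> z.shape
(37, 7)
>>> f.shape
(2, 7, 7, 37)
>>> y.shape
(37, 23)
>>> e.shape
(2, 7, 7, 7)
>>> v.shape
(7, 7, 2, 37)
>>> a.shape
(11, 37)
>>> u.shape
(37,)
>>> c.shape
(37, 37)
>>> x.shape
(7, 2, 37)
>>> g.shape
(37, 11)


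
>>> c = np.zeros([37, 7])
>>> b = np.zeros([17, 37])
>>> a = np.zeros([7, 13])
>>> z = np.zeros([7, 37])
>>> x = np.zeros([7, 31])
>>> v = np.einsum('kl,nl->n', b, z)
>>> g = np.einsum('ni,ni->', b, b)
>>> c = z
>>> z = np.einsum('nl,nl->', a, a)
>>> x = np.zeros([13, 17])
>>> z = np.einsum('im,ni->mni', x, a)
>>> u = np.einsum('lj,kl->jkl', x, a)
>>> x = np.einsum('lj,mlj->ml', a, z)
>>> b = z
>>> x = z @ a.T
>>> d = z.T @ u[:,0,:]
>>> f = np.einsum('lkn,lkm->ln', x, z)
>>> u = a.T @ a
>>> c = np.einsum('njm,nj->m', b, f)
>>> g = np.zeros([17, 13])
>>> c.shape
(13,)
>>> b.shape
(17, 7, 13)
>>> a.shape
(7, 13)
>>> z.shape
(17, 7, 13)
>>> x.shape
(17, 7, 7)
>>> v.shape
(7,)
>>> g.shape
(17, 13)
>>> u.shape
(13, 13)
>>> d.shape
(13, 7, 13)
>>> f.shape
(17, 7)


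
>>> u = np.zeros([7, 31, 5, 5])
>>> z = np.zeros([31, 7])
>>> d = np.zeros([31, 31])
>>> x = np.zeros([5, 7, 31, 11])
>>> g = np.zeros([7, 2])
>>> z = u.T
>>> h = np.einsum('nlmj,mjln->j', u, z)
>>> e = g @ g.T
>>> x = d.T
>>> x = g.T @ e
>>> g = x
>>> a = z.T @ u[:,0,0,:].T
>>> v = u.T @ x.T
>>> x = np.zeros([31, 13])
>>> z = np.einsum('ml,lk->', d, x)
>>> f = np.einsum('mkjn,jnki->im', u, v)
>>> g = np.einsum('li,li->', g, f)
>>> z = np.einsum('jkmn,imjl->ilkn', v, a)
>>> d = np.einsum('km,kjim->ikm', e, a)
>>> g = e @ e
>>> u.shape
(7, 31, 5, 5)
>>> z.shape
(7, 7, 5, 2)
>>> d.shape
(5, 7, 7)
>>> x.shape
(31, 13)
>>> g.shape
(7, 7)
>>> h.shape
(5,)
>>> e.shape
(7, 7)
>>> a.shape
(7, 31, 5, 7)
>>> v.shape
(5, 5, 31, 2)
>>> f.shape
(2, 7)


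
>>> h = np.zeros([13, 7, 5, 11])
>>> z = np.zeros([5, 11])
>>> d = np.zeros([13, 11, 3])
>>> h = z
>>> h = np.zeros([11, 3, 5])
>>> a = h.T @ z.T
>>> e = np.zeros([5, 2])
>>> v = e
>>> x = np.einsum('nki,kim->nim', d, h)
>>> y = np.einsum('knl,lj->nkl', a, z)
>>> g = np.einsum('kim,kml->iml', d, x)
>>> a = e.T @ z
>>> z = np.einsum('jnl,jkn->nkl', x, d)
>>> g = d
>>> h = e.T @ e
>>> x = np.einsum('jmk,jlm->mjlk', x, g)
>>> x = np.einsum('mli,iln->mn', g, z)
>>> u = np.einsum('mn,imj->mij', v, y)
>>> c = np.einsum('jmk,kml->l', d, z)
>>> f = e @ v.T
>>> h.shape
(2, 2)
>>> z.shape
(3, 11, 5)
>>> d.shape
(13, 11, 3)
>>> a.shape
(2, 11)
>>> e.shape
(5, 2)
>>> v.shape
(5, 2)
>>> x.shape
(13, 5)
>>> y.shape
(3, 5, 5)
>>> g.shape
(13, 11, 3)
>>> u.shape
(5, 3, 5)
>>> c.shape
(5,)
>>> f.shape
(5, 5)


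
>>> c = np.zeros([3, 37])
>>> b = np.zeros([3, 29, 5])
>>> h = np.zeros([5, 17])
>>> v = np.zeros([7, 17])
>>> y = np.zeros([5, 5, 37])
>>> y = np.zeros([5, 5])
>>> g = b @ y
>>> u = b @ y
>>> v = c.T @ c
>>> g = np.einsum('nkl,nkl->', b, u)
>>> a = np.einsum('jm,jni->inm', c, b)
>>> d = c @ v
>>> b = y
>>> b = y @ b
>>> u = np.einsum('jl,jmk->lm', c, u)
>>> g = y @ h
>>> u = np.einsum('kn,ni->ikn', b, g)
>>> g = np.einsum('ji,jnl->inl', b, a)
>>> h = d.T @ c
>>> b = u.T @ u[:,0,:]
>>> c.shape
(3, 37)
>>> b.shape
(5, 5, 5)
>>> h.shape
(37, 37)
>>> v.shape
(37, 37)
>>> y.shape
(5, 5)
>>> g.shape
(5, 29, 37)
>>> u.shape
(17, 5, 5)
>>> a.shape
(5, 29, 37)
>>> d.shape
(3, 37)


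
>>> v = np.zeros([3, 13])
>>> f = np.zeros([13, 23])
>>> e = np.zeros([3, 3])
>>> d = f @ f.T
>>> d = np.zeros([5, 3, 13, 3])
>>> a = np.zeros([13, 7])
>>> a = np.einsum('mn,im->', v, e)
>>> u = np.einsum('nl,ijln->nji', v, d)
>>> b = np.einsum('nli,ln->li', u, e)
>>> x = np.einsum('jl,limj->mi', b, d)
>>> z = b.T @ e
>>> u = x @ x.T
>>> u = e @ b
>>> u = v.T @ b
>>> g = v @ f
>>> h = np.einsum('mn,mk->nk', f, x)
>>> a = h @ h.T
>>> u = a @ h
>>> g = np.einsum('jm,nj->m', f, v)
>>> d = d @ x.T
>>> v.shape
(3, 13)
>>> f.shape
(13, 23)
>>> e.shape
(3, 3)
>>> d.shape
(5, 3, 13, 13)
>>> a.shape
(23, 23)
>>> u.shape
(23, 3)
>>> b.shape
(3, 5)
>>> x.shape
(13, 3)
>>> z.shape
(5, 3)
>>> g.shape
(23,)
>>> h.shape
(23, 3)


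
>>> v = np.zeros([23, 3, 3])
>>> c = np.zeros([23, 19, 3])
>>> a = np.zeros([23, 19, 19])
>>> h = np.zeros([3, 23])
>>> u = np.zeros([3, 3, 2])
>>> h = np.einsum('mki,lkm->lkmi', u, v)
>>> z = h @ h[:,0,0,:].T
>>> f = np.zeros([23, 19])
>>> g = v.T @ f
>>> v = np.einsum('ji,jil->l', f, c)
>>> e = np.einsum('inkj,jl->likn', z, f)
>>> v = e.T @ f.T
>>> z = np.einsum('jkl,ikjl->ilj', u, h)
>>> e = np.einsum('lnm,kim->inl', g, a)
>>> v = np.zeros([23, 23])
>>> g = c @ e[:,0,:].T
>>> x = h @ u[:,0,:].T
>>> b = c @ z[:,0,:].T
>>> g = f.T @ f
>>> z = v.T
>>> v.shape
(23, 23)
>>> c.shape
(23, 19, 3)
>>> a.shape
(23, 19, 19)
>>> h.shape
(23, 3, 3, 2)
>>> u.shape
(3, 3, 2)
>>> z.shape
(23, 23)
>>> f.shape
(23, 19)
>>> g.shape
(19, 19)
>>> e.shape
(19, 3, 3)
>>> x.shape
(23, 3, 3, 3)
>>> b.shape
(23, 19, 23)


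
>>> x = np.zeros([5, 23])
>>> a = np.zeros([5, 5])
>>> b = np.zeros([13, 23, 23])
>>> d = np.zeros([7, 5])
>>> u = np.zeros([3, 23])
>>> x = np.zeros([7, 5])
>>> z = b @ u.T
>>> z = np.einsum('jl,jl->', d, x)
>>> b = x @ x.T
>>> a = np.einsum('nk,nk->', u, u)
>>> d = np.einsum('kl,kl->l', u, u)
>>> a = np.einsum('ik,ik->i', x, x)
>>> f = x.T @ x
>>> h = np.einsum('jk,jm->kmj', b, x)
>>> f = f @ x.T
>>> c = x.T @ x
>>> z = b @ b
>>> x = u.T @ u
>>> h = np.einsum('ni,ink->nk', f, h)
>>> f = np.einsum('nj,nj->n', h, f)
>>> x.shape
(23, 23)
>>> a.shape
(7,)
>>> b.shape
(7, 7)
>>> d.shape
(23,)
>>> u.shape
(3, 23)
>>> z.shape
(7, 7)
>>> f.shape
(5,)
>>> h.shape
(5, 7)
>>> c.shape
(5, 5)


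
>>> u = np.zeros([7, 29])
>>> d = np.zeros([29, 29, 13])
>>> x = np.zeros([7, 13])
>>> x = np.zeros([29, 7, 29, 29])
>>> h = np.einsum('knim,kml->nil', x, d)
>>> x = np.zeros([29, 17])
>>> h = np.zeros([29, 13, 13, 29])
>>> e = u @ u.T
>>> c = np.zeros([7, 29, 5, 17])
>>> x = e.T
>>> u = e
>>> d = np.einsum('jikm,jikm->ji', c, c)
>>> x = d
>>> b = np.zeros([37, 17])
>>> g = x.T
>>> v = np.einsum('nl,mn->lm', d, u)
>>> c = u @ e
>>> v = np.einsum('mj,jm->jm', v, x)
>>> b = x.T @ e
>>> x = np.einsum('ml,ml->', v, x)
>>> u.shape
(7, 7)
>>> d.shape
(7, 29)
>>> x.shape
()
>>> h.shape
(29, 13, 13, 29)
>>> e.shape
(7, 7)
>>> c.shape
(7, 7)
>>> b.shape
(29, 7)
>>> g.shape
(29, 7)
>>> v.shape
(7, 29)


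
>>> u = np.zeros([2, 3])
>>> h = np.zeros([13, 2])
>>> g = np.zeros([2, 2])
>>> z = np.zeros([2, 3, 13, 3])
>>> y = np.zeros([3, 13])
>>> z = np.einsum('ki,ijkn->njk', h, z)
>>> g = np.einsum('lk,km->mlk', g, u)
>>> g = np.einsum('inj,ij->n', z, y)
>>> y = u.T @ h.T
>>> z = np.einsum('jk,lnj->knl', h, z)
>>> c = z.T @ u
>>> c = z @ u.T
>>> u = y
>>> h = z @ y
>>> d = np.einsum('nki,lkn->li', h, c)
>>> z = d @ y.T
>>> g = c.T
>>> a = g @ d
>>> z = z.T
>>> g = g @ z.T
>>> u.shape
(3, 13)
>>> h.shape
(2, 3, 13)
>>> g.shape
(2, 3, 3)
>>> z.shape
(3, 2)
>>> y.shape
(3, 13)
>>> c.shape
(2, 3, 2)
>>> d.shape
(2, 13)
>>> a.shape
(2, 3, 13)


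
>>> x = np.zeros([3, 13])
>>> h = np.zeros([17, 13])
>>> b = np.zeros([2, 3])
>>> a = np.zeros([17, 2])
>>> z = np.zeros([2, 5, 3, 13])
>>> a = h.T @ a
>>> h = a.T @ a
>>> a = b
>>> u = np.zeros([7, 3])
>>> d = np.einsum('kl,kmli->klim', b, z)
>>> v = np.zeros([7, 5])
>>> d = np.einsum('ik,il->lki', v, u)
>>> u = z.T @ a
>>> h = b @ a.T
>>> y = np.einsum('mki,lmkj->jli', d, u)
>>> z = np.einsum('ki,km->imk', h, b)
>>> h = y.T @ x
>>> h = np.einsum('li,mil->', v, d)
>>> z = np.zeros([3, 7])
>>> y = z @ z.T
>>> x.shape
(3, 13)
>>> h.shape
()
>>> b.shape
(2, 3)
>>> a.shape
(2, 3)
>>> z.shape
(3, 7)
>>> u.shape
(13, 3, 5, 3)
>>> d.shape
(3, 5, 7)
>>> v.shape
(7, 5)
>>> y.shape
(3, 3)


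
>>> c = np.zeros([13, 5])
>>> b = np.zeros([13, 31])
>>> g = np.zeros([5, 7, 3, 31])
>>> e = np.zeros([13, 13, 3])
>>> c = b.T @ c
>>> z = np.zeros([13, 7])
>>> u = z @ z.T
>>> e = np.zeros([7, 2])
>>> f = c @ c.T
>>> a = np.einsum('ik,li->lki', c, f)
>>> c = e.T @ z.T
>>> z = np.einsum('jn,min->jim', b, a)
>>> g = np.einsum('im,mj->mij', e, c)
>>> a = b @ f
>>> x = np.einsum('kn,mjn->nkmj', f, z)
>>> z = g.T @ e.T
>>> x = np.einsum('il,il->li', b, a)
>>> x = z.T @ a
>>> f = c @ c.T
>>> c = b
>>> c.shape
(13, 31)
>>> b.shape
(13, 31)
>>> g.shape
(2, 7, 13)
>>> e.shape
(7, 2)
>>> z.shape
(13, 7, 7)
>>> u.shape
(13, 13)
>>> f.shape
(2, 2)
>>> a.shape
(13, 31)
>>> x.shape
(7, 7, 31)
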